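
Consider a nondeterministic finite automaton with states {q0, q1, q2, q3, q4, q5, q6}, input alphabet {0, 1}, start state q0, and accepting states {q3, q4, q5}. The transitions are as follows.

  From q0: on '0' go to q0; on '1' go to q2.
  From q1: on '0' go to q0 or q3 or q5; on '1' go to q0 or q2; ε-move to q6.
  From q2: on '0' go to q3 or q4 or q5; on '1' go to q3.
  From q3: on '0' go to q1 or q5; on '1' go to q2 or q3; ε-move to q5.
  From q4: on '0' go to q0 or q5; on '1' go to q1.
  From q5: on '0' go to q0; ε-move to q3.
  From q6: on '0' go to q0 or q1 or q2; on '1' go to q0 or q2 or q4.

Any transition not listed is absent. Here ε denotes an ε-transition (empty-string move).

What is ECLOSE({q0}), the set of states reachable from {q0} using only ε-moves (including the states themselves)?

Begin with {q0}.
No ε-moves leave this set, so the closure equals the set itself.

{q0}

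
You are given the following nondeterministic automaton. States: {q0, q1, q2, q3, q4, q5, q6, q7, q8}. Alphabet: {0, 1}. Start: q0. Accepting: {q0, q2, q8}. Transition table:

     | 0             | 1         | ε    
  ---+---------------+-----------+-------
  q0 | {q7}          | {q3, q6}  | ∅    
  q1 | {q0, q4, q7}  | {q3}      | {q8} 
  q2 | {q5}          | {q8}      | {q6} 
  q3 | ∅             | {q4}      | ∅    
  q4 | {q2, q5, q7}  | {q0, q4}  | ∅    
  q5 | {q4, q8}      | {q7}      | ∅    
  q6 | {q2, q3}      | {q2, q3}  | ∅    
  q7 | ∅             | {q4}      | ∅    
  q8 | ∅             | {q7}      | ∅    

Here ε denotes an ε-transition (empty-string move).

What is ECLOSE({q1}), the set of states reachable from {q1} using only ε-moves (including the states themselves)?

{q1, q8}

Begin with {q1}.
ε-move q1 → q8; add q8.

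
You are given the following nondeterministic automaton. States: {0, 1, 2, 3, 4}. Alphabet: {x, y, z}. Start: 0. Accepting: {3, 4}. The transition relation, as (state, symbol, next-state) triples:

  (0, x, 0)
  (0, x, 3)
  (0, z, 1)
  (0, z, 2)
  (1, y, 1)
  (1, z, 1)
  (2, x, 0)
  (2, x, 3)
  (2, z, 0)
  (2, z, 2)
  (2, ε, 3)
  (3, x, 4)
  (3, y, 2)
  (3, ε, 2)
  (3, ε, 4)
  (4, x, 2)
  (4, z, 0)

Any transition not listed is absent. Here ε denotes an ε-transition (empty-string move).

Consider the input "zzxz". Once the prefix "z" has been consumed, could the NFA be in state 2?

Yes

Start in {0}.
Read 'z': 0→{1, 2}; union {1, 2}; ε-closure = {1, 2, 3, 4}.
State 2 is in {1, 2, 3, 4}.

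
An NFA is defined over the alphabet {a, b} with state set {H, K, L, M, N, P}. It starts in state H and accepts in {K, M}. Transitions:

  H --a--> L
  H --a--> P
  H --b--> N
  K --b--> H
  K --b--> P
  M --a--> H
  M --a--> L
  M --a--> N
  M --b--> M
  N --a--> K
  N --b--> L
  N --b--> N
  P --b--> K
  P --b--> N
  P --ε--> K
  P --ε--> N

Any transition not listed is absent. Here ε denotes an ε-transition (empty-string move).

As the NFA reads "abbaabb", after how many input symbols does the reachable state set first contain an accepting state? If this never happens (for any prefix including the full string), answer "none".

1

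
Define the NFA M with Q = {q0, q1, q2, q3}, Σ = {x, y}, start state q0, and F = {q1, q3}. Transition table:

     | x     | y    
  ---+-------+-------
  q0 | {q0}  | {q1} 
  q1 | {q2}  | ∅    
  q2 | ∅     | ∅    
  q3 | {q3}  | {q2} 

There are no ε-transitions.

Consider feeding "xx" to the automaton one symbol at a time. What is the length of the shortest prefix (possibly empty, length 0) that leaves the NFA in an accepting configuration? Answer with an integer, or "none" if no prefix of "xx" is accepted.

Start in {q0}.
Read 'x': {q0} → {q0}.
Read 'x': {q0} → {q0}.
No reachable set along the way intersects F.

none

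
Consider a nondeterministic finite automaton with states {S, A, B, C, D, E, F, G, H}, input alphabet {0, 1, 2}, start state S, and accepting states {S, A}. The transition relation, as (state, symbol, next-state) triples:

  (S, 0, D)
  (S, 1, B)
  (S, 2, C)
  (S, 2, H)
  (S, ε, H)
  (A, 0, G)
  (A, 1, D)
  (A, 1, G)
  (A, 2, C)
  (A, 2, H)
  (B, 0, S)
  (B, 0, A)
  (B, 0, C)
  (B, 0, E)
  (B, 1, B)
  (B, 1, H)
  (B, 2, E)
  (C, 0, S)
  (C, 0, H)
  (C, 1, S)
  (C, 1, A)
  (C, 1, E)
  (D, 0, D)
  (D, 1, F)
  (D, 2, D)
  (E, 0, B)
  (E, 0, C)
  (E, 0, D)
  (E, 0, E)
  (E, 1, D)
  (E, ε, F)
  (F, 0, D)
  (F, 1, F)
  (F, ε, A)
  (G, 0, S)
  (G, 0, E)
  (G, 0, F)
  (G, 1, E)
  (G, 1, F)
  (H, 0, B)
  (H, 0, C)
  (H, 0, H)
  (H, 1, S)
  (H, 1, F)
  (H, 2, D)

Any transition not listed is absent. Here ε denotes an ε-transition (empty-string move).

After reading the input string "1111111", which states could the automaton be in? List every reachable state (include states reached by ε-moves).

Start: ε-closure({S}) = {S, H}.
Read '1': {S, H} → {S, A, B, F, H}.
Read '1': {S, A, B, F, H} → {S, A, B, D, F, G, H}.
Read '1': {S, A, B, D, F, G, H} → {S, A, B, D, E, F, G, H}.
Read '1': {S, A, B, D, E, F, G, H} → {S, A, B, D, E, F, G, H}.
Read '1': {S, A, B, D, E, F, G, H} → {S, A, B, D, E, F, G, H}.
Read '1': {S, A, B, D, E, F, G, H} → {S, A, B, D, E, F, G, H}.
Read '1': {S, A, B, D, E, F, G, H} → {S, A, B, D, E, F, G, H}.

{S, A, B, D, E, F, G, H}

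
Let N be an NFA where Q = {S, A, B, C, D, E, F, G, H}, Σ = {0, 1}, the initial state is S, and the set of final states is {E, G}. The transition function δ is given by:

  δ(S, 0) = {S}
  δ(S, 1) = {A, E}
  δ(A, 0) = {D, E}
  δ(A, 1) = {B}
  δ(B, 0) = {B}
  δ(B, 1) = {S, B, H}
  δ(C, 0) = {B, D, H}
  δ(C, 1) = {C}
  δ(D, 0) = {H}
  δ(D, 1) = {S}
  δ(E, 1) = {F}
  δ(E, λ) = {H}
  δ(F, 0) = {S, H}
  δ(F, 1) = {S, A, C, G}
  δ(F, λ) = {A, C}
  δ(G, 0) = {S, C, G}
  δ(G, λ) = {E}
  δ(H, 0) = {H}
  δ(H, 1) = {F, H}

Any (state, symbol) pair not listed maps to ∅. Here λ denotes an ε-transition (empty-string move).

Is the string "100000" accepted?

No

Start in {S}.
Read '1': {S} → {A, E, H}.
Read '0': {A, E, H} → {D, E, H}.
Read '0': {D, E, H} → {H}.
Read '0': {H} → {H}.
Read '0': {H} → {H}.
Read '0': {H} → {H}.
The final set {H} contains no accepting state.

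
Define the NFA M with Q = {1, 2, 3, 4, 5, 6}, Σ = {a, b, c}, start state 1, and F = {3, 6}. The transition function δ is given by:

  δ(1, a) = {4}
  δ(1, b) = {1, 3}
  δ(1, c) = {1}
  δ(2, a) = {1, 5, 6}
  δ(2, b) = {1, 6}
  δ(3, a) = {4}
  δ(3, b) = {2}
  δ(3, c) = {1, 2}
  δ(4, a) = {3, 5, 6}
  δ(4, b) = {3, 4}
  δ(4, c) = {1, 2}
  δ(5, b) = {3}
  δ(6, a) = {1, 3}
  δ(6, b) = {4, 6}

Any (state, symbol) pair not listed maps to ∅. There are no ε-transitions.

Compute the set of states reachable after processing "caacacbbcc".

Start in {1}.
Read 'c': 1→{1}; now {1}.
Read 'a': 1→{4}; now {4}.
Read 'a': 4→{3, 5, 6}; now {3, 5, 6}.
Read 'c': 3→{1, 2}, 5→∅, 6→∅; now {1, 2}.
Read 'a': 1→{4}, 2→{1, 5, 6}; now {1, 4, 5, 6}.
Read 'c': 1→{1}, 4→{1, 2}, 5→∅, 6→∅; now {1, 2}.
Read 'b': 1→{1, 3}, 2→{1, 6}; now {1, 3, 6}.
Read 'b': 1→{1, 3}, 3→{2}, 6→{4, 6}; now {1, 2, 3, 4, 6}.
Read 'c': 1→{1}, 2→∅, 3→{1, 2}, 4→{1, 2}, 6→∅; now {1, 2}.
Read 'c': 1→{1}, 2→∅; now {1}.

{1}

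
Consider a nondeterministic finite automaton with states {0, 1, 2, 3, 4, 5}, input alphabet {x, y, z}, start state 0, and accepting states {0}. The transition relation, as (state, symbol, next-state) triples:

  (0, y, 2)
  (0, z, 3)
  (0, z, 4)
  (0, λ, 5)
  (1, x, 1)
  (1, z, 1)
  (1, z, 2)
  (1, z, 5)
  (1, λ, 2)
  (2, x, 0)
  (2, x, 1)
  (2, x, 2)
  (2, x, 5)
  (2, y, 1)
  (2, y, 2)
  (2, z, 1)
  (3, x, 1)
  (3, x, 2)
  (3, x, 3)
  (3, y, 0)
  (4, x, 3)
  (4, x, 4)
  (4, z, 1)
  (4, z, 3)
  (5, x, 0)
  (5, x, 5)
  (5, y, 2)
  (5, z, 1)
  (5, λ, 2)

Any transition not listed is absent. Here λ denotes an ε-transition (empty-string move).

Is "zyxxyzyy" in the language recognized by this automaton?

No

Start: ε-closure({0}) = {0, 2, 5}.
Read 'z': {0, 2, 5} → {1, 2, 3, 4}.
Read 'y': {1, 2, 3, 4} → {0, 1, 2, 5}.
Read 'x': {0, 1, 2, 5} → {0, 1, 2, 5}.
Read 'x': {0, 1, 2, 5} → {0, 1, 2, 5}.
Read 'y': {0, 1, 2, 5} → {1, 2}.
Read 'z': {1, 2} → {1, 2, 5}.
Read 'y': {1, 2, 5} → {1, 2}.
Read 'y': {1, 2} → {1, 2}.
The final set {1, 2} contains no accepting state.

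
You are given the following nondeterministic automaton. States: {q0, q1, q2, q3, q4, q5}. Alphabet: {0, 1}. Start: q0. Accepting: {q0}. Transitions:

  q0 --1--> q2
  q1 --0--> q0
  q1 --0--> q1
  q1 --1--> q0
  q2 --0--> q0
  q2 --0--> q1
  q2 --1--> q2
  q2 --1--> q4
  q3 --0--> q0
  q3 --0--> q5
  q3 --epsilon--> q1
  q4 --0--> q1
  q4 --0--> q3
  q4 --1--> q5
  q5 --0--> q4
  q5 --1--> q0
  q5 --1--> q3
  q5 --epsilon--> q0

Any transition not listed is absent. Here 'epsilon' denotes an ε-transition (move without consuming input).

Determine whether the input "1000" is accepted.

Yes

Start in {q0}.
Read '1': {q0} → {q2}.
Read '0': {q2} → {q0, q1}.
Read '0': {q0, q1} → {q0, q1}.
Read '0': {q0, q1} → {q0, q1}.
The final set {q0, q1} contains the accepting state q0.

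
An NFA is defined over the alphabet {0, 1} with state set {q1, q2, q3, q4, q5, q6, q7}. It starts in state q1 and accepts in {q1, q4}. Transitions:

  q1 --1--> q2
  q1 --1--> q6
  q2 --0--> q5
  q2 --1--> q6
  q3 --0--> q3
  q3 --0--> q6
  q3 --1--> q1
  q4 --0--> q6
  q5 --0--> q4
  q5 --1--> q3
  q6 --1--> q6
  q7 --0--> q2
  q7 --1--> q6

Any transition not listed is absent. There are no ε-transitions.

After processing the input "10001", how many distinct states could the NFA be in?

Start in {q1}.
Read '1': q1→{q2, q6}; now {q2, q6}.
Read '0': q2→{q5}, q6→∅; now {q5}.
Read '0': q5→{q4}; now {q4}.
Read '0': q4→{q6}; now {q6}.
Read '1': q6→{q6}; now {q6}.
That set has 1 state.

1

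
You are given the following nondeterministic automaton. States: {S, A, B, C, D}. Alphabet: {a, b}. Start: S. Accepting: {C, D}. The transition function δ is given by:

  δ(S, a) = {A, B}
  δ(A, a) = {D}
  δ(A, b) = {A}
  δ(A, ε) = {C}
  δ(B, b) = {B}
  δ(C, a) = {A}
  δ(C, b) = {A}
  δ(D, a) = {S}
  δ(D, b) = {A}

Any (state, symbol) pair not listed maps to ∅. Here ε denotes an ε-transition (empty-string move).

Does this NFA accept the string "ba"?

No

Start in {S}.
Read 'b': S→∅; now ∅.
The set is empty and remains empty for the remaining 1 symbol.
The final set ∅ contains no accepting state.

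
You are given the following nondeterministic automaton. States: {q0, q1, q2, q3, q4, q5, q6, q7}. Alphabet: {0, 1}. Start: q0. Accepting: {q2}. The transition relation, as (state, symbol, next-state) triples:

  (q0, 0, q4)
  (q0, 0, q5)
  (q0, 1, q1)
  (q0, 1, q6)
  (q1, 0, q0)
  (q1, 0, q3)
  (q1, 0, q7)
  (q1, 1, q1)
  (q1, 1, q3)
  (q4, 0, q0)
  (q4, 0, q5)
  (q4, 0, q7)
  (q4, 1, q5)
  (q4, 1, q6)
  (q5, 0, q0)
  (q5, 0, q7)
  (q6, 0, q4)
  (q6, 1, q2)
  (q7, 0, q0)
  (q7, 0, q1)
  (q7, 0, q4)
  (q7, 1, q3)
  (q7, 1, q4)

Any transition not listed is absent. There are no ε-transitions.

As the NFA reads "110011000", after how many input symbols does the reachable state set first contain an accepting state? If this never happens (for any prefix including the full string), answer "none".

Start in {q0}.
Read '1': q0→{q1, q6}; now {q1, q6}.
Read '1': q1→{q1, q3}, q6→{q2}; now {q1, q2, q3}.
None of the earlier sets intersect F, but {q1, q2, q3} does.

2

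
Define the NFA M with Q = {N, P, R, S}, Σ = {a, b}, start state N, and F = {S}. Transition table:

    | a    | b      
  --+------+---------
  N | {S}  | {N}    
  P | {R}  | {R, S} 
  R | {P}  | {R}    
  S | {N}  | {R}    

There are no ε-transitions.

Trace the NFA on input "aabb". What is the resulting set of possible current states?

Start in {N}.
Read 'a': N→{S}; now {S}.
Read 'a': S→{N}; now {N}.
Read 'b': N→{N}; now {N}.
Read 'b': N→{N}; now {N}.

{N}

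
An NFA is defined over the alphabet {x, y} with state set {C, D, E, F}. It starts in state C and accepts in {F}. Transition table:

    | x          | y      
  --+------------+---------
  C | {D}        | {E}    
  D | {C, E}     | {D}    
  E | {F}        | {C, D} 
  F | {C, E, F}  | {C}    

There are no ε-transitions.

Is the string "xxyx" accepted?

Yes

Start in {C}.
Read 'x': C→{D}; now {D}.
Read 'x': D→{C, E}; now {C, E}.
Read 'y': C→{E}, E→{C, D}; now {C, D, E}.
Read 'x': C→{D}, D→{C, E}, E→{F}; now {C, D, E, F}.
The final set {C, D, E, F} contains the accepting state F.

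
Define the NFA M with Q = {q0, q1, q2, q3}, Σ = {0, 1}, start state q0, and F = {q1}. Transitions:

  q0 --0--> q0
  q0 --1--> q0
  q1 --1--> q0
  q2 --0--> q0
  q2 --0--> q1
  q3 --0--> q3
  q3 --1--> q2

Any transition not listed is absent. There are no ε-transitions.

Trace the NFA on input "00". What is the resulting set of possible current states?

Start in {q0}.
Read '0': {q0} → {q0}.
Read '0': {q0} → {q0}.

{q0}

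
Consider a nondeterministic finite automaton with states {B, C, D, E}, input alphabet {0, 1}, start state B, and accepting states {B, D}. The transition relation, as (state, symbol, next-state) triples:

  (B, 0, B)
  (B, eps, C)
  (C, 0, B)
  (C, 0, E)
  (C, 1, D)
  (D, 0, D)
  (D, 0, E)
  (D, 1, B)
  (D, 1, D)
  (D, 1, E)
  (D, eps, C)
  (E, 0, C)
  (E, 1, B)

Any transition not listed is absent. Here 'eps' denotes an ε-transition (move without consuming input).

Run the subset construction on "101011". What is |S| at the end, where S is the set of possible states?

4

Start: ε-closure({B}) = {B, C}.
Read '1': B→∅, C→{D}; union {D}; ε-closure = {C, D}.
Read '0': C→{B, E}, D→{D, E}; union {B, D, E}; ε-closure = {B, C, D, E}.
Read '1': B→∅, C→{D}, D→{B, D, E}, E→{B}; union {B, D, E}; ε-closure = {B, C, D, E}.
Read '0': B→{B}, C→{B, E}, D→{D, E}, E→{C}; now {B, C, D, E}.
Read '1': B→∅, C→{D}, D→{B, D, E}, E→{B}; union {B, D, E}; ε-closure = {B, C, D, E}.
Read '1': B→∅, C→{D}, D→{B, D, E}, E→{B}; union {B, D, E}; ε-closure = {B, C, D, E}.
That set has 4 states.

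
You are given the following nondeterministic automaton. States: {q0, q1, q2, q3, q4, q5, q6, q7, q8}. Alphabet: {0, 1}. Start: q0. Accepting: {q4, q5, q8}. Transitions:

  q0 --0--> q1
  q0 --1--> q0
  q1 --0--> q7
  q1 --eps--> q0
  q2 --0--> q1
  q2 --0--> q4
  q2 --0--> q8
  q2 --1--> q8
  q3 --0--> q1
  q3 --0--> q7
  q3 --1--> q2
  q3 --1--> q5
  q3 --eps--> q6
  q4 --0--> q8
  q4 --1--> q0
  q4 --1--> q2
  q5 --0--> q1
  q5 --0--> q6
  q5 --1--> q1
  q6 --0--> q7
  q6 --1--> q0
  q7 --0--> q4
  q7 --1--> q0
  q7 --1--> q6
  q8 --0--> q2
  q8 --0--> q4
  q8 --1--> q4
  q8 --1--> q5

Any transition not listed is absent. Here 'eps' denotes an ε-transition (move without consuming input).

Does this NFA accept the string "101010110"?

Start in {q0}.
Read '1': q0→{q0}; now {q0}.
Read '0': q0→{q1}; union {q1}; ε-closure = {q0, q1}.
Read '1': q0→{q0}, q1→∅; now {q0}.
Read '0': q0→{q1}; union {q1}; ε-closure = {q0, q1}.
Read '1': q0→{q0}, q1→∅; now {q0}.
Read '0': q0→{q1}; union {q1}; ε-closure = {q0, q1}.
Read '1': q0→{q0}, q1→∅; now {q0}.
Read '1': q0→{q0}; now {q0}.
Read '0': q0→{q1}; union {q1}; ε-closure = {q0, q1}.
The final set {q0, q1} contains no accepting state.

No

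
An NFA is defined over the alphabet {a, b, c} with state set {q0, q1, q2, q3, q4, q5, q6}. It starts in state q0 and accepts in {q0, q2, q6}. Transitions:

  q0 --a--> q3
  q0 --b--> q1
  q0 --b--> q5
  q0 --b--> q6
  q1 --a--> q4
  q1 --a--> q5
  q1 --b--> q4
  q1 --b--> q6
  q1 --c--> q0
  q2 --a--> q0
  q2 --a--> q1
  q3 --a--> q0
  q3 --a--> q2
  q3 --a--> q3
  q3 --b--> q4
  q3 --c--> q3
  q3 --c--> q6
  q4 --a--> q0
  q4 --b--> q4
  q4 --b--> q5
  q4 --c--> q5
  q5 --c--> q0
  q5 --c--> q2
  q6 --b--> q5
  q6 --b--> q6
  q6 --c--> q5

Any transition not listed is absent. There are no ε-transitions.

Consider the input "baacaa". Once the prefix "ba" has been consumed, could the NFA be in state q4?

Yes

Start in {q0}.
Read 'b': q0→{q1, q5, q6}; now {q1, q5, q6}.
Read 'a': q1→{q4, q5}, q5→∅, q6→∅; now {q4, q5}.
State q4 is in {q4, q5}.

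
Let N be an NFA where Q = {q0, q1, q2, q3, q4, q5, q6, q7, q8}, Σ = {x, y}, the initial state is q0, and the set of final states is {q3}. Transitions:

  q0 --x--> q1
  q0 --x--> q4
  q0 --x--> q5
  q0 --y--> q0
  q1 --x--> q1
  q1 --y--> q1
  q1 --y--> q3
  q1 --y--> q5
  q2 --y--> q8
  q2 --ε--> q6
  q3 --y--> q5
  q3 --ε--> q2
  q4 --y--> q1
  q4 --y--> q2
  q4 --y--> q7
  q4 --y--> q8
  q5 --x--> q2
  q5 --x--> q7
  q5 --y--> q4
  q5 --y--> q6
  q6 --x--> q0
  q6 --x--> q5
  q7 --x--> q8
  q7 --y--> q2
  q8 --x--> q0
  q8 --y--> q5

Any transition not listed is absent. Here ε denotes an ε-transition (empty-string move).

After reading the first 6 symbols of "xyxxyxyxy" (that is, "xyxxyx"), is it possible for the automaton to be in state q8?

Yes

Start in {q0}.
Read 'x': q0→{q1, q4, q5}; now {q1, q4, q5}.
Read 'y': q1→{q1, q3, q5}, q4→{q1, q2, q7, q8}, q5→{q4, q6}; now {q1, q2, q3, q4, q5, q6, q7, q8}.
Read 'x': q1→{q1}, q2→∅, q3→∅, q4→∅, q5→{q2, q7}, q6→{q0, q5}, q7→{q8}, q8→{q0}; union {q0, q1, q2, q5, q7, q8}; ε-closure = {q0, q1, q2, q5, q6, q7, q8}.
Read 'x': q0→{q1, q4, q5}, q1→{q1}, q2→∅, q5→{q2, q7}, q6→{q0, q5}, q7→{q8}, q8→{q0}; union {q0, q1, q2, q4, q5, q7, q8}; ε-closure = {q0, q1, q2, q4, q5, q6, q7, q8}.
Read 'y': q0→{q0}, q1→{q1, q3, q5}, q2→{q8}, q4→{q1, q2, q7, q8}, q5→{q4, q6}, q6→∅, q7→{q2}, q8→{q5}; now {q0, q1, q2, q3, q4, q5, q6, q7, q8}.
Read 'x': q0→{q1, q4, q5}, q1→{q1}, q2→∅, q3→∅, q4→∅, q5→{q2, q7}, q6→{q0, q5}, q7→{q8}, q8→{q0}; union {q0, q1, q2, q4, q5, q7, q8}; ε-closure = {q0, q1, q2, q4, q5, q6, q7, q8}.
State q8 is in {q0, q1, q2, q4, q5, q6, q7, q8}.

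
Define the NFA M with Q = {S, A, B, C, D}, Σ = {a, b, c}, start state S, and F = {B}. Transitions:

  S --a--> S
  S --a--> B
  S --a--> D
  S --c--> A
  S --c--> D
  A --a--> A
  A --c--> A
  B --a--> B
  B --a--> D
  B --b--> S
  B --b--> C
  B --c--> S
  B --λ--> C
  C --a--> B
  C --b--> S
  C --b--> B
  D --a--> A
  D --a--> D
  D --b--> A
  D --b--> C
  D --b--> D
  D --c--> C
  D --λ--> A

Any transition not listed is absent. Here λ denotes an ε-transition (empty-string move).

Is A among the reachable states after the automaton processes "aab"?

Yes

Start in {S}.
Read 'a': S→{S, B, D}; union {S, B, D}; ε-closure = {S, A, B, C, D}.
Read 'a': S→{S, B, D}, A→{A}, B→{B, D}, C→{B}, D→{A, D}; union {S, A, B, D}; ε-closure = {S, A, B, C, D}.
Read 'b': S→∅, A→∅, B→{S, C}, C→{S, B}, D→{A, C, D}; now {S, A, B, C, D}.
State A is in {S, A, B, C, D}.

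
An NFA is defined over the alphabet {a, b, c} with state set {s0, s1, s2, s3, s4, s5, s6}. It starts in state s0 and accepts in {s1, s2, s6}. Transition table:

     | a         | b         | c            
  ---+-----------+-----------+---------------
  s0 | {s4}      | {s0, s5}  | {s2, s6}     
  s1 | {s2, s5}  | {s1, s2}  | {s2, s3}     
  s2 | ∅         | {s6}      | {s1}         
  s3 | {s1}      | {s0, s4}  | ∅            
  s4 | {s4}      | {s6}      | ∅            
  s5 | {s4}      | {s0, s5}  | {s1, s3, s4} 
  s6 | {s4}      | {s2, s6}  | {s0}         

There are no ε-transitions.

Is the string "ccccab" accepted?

Yes

Start in {s0}.
Read 'c': s0→{s2, s6}; now {s2, s6}.
Read 'c': s2→{s1}, s6→{s0}; now {s0, s1}.
Read 'c': s0→{s2, s6}, s1→{s2, s3}; now {s2, s3, s6}.
Read 'c': s2→{s1}, s3→∅, s6→{s0}; now {s0, s1}.
Read 'a': s0→{s4}, s1→{s2, s5}; now {s2, s4, s5}.
Read 'b': s2→{s6}, s4→{s6}, s5→{s0, s5}; now {s0, s5, s6}.
The final set {s0, s5, s6} contains the accepting state s6.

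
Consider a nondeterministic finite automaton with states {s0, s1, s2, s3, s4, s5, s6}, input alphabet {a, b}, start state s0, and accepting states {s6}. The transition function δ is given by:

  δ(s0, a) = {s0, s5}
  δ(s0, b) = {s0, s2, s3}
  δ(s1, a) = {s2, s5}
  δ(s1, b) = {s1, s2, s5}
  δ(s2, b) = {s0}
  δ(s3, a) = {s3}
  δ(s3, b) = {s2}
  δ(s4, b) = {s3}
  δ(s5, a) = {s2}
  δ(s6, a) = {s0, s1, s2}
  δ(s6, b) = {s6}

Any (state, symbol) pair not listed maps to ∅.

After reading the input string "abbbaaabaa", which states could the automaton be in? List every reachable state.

Start in {s0}.
Read 'a': s0→{s0, s5}; now {s0, s5}.
Read 'b': s0→{s0, s2, s3}, s5→∅; now {s0, s2, s3}.
Read 'b': s0→{s0, s2, s3}, s2→{s0}, s3→{s2}; now {s0, s2, s3}.
Read 'b': s0→{s0, s2, s3}, s2→{s0}, s3→{s2}; now {s0, s2, s3}.
Read 'a': s0→{s0, s5}, s2→∅, s3→{s3}; now {s0, s3, s5}.
Read 'a': s0→{s0, s5}, s3→{s3}, s5→{s2}; now {s0, s2, s3, s5}.
Read 'a': s0→{s0, s5}, s2→∅, s3→{s3}, s5→{s2}; now {s0, s2, s3, s5}.
Read 'b': s0→{s0, s2, s3}, s2→{s0}, s3→{s2}, s5→∅; now {s0, s2, s3}.
Read 'a': s0→{s0, s5}, s2→∅, s3→{s3}; now {s0, s3, s5}.
Read 'a': s0→{s0, s5}, s3→{s3}, s5→{s2}; now {s0, s2, s3, s5}.

{s0, s2, s3, s5}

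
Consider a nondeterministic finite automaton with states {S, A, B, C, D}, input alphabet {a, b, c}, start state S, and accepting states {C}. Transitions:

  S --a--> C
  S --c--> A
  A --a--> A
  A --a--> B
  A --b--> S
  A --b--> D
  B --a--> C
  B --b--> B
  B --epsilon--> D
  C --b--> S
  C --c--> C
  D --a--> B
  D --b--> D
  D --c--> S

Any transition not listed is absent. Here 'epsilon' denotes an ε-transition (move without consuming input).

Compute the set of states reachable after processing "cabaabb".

{B, D}

Start in {S}.
Read 'c': S→{A}; now {A}.
Read 'a': A→{A, B}; union {A, B}; ε-closure = {A, B, D}.
Read 'b': A→{S, D}, B→{B}, D→{D}; now {S, B, D}.
Read 'a': S→{C}, B→{C}, D→{B}; union {B, C}; ε-closure = {B, C, D}.
Read 'a': B→{C}, C→∅, D→{B}; union {B, C}; ε-closure = {B, C, D}.
Read 'b': B→{B}, C→{S}, D→{D}; now {S, B, D}.
Read 'b': S→∅, B→{B}, D→{D}; now {B, D}.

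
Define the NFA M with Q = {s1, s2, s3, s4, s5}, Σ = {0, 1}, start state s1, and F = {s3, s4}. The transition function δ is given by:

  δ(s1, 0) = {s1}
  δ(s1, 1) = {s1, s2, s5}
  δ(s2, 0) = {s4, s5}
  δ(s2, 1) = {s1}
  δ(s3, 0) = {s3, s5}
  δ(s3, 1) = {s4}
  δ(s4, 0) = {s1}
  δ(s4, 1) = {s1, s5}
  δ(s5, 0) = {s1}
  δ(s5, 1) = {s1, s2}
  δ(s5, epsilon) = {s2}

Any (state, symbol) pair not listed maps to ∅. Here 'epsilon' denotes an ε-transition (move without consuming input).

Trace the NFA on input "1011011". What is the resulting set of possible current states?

Start in {s1}.
Read '1': {s1} → {s1, s2, s5}.
Read '0': {s1, s2, s5} → {s1, s2, s4, s5}.
Read '1': {s1, s2, s4, s5} → {s1, s2, s5}.
Read '1': {s1, s2, s5} → {s1, s2, s5}.
Read '0': {s1, s2, s5} → {s1, s2, s4, s5}.
Read '1': {s1, s2, s4, s5} → {s1, s2, s5}.
Read '1': {s1, s2, s5} → {s1, s2, s5}.

{s1, s2, s5}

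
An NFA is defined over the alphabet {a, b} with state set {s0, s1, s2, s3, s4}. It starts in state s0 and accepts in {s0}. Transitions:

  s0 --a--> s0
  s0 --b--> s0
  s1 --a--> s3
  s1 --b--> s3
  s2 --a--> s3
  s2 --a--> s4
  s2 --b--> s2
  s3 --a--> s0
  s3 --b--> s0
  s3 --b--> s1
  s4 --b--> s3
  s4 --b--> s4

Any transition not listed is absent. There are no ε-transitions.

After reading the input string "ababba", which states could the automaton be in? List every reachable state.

Start in {s0}.
Read 'a': s0→{s0}; now {s0}.
Read 'b': s0→{s0}; now {s0}.
Read 'a': s0→{s0}; now {s0}.
Read 'b': s0→{s0}; now {s0}.
Read 'b': s0→{s0}; now {s0}.
Read 'a': s0→{s0}; now {s0}.

{s0}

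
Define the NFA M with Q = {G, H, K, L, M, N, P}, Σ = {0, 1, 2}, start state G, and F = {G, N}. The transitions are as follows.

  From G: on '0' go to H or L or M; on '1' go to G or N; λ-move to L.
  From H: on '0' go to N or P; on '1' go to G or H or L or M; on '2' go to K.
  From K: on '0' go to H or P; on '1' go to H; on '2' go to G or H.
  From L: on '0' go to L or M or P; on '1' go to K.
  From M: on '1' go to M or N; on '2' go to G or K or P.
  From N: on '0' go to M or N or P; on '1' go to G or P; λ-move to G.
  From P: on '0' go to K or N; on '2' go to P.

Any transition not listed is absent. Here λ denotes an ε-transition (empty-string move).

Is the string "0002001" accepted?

Yes

Start: ε-closure({G}) = {G, L}.
Read '0': {G, L} → {H, L, M, P}.
Read '0': {H, L, M, P} → {G, K, L, M, N, P}.
Read '0': {G, K, L, M, N, P} → {G, H, K, L, M, N, P}.
Read '2': {G, H, K, L, M, N, P} → {G, H, K, L, P}.
Read '0': {G, H, K, L, P} → {G, H, K, L, M, N, P}.
Read '0': {G, H, K, L, M, N, P} → {G, H, K, L, M, N, P}.
Read '1': {G, H, K, L, M, N, P} → {G, H, K, L, M, N, P}.
The final set {G, H, K, L, M, N, P} contains the accepting states G, N.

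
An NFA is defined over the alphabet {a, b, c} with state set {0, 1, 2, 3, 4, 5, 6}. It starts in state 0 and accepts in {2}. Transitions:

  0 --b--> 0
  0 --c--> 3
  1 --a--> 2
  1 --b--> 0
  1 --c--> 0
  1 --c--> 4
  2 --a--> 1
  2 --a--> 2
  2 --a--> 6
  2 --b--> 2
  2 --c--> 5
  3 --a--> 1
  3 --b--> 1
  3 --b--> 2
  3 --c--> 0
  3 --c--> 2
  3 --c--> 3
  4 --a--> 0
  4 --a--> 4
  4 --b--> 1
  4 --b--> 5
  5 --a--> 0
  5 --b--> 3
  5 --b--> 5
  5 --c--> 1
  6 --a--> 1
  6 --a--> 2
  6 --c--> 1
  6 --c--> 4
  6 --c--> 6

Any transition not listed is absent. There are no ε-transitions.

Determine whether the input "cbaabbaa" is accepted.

Yes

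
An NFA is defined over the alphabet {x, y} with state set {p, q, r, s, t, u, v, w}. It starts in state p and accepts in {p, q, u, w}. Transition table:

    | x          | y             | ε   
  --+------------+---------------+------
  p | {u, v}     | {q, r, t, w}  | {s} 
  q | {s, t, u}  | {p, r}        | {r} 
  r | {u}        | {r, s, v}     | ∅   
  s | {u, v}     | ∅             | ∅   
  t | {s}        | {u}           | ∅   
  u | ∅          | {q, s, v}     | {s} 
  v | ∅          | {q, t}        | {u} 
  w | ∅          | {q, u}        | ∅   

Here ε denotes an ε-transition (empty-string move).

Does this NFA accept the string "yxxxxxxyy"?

Start: ε-closure({p}) = {p, s}.
Read 'y': p→{q, r, t, w}, s→∅; now {q, r, t, w}.
Read 'x': q→{s, t, u}, r→{u}, t→{s}, w→∅; now {s, t, u}.
Read 'x': s→{u, v}, t→{s}, u→∅; now {s, u, v}.
Read 'x': s→{u, v}, u→∅, v→∅; union {u, v}; ε-closure = {s, u, v}.
Read 'x': s→{u, v}, u→∅, v→∅; union {u, v}; ε-closure = {s, u, v}.
Read 'x': s→{u, v}, u→∅, v→∅; union {u, v}; ε-closure = {s, u, v}.
Read 'x': s→{u, v}, u→∅, v→∅; union {u, v}; ε-closure = {s, u, v}.
Read 'y': s→∅, u→{q, s, v}, v→{q, t}; union {q, s, t, v}; ε-closure = {q, r, s, t, u, v}.
Read 'y': q→{p, r}, r→{r, s, v}, s→∅, t→{u}, u→{q, s, v}, v→{q, t}; now {p, q, r, s, t, u, v}.
The final set {p, q, r, s, t, u, v} contains the accepting states p, q, u.

Yes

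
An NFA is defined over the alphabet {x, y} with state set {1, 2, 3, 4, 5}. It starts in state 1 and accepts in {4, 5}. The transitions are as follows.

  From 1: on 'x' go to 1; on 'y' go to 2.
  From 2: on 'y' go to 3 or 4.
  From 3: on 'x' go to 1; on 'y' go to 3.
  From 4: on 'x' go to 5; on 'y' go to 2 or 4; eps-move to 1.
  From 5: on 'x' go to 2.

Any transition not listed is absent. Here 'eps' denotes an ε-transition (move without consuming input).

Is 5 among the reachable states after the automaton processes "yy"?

No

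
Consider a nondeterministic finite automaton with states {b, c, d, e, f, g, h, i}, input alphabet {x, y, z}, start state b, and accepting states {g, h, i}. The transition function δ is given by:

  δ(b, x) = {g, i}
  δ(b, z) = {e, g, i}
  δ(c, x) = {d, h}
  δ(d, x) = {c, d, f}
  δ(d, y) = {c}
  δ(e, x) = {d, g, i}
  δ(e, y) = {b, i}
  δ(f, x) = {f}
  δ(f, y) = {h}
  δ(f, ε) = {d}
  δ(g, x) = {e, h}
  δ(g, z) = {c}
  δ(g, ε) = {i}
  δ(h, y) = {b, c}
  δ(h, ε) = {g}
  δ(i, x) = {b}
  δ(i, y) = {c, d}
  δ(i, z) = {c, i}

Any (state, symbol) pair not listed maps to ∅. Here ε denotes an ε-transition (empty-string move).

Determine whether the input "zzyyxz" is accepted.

Yes

Start in {b}.
Read 'z': {b} → {e, g, i}.
Read 'z': {e, g, i} → {c, i}.
Read 'y': {c, i} → {c, d}.
Read 'y': {c, d} → {c}.
Read 'x': {c} → {d, g, h, i}.
Read 'z': {d, g, h, i} → {c, i}.
The final set {c, i} contains the accepting state i.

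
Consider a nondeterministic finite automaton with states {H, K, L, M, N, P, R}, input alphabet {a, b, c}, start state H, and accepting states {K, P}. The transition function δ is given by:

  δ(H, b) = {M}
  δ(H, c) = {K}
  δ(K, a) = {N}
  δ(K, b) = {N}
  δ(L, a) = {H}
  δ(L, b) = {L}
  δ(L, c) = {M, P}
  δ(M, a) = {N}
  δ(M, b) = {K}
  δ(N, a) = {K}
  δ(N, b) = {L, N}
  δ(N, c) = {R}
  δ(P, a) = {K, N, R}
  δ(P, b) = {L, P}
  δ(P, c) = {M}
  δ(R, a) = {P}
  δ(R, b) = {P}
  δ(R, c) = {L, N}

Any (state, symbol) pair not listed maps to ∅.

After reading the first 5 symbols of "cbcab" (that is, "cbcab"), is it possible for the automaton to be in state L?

Start in {H}.
Read 'c': H→{K}; now {K}.
Read 'b': K→{N}; now {N}.
Read 'c': N→{R}; now {R}.
Read 'a': R→{P}; now {P}.
Read 'b': P→{L, P}; now {L, P}.
State L is in {L, P}.

Yes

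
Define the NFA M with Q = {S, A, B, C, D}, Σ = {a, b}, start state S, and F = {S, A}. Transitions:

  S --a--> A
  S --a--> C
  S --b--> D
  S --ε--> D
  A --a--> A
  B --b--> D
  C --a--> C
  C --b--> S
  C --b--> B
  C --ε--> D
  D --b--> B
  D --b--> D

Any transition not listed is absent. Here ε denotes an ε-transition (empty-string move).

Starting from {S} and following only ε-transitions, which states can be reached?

{S, D}

Begin with {S}.
ε-move S → D; add D.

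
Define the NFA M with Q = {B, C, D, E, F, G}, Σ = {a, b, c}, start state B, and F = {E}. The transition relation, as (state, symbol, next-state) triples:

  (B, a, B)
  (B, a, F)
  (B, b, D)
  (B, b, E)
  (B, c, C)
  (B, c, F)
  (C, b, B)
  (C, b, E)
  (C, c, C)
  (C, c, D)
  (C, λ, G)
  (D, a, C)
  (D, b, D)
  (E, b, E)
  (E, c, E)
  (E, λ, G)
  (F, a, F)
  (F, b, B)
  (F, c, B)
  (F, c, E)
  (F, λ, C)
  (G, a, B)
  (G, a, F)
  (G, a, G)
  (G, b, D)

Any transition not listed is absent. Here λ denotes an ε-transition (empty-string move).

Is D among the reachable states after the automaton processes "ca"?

No

Start in {B}.
Read 'c': {B} → {C, F, G}.
Read 'a': {C, F, G} → {B, C, F, G}.
State D is not in {B, C, F, G}.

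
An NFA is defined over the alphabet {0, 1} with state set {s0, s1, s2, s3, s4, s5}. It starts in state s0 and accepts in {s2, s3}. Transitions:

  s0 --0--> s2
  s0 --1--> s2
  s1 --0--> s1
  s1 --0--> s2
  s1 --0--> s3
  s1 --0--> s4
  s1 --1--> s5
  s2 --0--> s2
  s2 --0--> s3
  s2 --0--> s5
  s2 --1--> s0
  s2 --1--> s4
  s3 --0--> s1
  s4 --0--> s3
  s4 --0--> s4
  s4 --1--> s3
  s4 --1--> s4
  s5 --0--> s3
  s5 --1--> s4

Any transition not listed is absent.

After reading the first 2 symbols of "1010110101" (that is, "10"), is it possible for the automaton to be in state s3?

Start in {s0}.
Read '1': s0→{s2}; now {s2}.
Read '0': s2→{s2, s3, s5}; now {s2, s3, s5}.
State s3 is in {s2, s3, s5}.

Yes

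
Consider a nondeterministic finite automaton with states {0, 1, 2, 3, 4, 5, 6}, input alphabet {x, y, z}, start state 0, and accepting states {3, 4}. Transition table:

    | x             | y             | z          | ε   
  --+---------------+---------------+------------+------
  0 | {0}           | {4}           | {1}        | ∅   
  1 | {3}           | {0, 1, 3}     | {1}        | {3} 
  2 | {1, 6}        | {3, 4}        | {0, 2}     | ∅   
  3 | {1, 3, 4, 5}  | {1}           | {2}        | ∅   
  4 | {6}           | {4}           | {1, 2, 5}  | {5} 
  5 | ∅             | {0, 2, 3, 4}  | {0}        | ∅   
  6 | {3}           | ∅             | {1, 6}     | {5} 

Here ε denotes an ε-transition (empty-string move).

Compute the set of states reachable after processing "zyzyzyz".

Start in {0}.
Read 'z': {0} → {1, 3}.
Read 'y': {1, 3} → {0, 1, 3}.
Read 'z': {0, 1, 3} → {1, 2, 3}.
Read 'y': {1, 2, 3} → {0, 1, 3, 4, 5}.
Read 'z': {0, 1, 3, 4, 5} → {0, 1, 2, 3, 5}.
Read 'y': {0, 1, 2, 3, 5} → {0, 1, 2, 3, 4, 5}.
Read 'z': {0, 1, 2, 3, 4, 5} → {0, 1, 2, 3, 5}.

{0, 1, 2, 3, 5}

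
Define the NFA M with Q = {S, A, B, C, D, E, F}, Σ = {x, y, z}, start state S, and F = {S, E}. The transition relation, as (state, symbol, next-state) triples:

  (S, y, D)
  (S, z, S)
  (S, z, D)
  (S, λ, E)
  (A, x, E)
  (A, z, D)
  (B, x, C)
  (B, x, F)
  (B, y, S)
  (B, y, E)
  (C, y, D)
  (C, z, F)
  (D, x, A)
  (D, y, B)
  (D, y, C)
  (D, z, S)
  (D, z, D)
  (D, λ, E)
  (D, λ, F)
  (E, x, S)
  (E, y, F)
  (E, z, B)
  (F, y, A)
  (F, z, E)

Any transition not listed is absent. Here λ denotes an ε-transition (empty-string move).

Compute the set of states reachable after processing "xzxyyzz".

Start: ε-closure({S}) = {S, E}.
Read 'x': {S, E} → {S, E}.
Read 'z': {S, E} → {S, B, D, E, F}.
Read 'x': {S, B, D, E, F} → {S, A, C, E, F}.
Read 'y': {S, A, C, E, F} → {A, D, E, F}.
Read 'y': {A, D, E, F} → {A, B, C, F}.
Read 'z': {A, B, C, F} → {D, E, F}.
Read 'z': {D, E, F} → {S, B, D, E, F}.

{S, B, D, E, F}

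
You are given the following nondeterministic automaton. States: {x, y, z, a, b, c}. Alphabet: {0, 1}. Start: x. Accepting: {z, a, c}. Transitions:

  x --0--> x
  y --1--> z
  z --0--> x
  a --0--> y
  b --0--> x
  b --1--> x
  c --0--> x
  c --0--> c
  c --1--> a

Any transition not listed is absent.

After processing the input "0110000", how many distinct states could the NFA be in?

Start in {x}.
Read '0': x→{x}; now {x}.
Read '1': x→∅; now ∅.
The set is empty and remains empty for the remaining 5 symbols.
That set has 0 states.

0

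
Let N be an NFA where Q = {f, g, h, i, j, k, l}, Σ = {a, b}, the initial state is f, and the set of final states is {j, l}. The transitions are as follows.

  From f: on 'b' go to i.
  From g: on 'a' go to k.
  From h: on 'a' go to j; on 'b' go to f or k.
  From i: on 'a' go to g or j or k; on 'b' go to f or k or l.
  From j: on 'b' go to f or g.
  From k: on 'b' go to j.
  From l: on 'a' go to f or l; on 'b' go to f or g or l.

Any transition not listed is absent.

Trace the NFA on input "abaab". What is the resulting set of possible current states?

∅

Start in {f}.
Read 'a': f→∅; now ∅.
The set is empty and remains empty for the remaining 4 symbols.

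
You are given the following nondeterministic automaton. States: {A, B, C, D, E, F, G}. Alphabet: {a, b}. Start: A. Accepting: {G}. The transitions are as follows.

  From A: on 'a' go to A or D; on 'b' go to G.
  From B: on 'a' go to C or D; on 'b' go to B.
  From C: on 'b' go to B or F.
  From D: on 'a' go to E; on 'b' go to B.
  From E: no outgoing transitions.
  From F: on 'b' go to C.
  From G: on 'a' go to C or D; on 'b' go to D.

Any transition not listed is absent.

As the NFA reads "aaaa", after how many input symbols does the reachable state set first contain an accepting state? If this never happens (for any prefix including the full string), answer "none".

none

Start in {A}.
Read 'a': {A} → {A, D}.
Read 'a': {A, D} → {A, D, E}.
Read 'a': {A, D, E} → {A, D, E}.
Read 'a': {A, D, E} → {A, D, E}.
No reachable set along the way intersects F.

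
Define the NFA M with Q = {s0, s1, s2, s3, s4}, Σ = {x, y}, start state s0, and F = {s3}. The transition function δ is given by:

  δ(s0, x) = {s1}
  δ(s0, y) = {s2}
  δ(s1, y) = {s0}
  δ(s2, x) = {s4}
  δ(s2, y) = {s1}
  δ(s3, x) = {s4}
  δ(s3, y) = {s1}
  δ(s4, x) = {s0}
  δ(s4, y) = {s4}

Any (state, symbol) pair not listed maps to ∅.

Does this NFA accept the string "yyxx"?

No

Start in {s0}.
Read 'y': {s0} → {s2}.
Read 'y': {s2} → {s1}.
Read 'x': {s1} → ∅.
The set is empty and remains empty for the remaining 1 symbol.
The final set ∅ contains no accepting state.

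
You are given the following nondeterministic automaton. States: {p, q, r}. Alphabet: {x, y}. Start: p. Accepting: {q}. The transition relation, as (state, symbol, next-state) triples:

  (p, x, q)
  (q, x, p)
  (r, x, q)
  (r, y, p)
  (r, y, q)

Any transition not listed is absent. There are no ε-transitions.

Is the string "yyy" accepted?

Start in {p}.
Read 'y': p→∅; now ∅.
The set is empty and remains empty for the remaining 2 symbols.
The final set ∅ contains no accepting state.

No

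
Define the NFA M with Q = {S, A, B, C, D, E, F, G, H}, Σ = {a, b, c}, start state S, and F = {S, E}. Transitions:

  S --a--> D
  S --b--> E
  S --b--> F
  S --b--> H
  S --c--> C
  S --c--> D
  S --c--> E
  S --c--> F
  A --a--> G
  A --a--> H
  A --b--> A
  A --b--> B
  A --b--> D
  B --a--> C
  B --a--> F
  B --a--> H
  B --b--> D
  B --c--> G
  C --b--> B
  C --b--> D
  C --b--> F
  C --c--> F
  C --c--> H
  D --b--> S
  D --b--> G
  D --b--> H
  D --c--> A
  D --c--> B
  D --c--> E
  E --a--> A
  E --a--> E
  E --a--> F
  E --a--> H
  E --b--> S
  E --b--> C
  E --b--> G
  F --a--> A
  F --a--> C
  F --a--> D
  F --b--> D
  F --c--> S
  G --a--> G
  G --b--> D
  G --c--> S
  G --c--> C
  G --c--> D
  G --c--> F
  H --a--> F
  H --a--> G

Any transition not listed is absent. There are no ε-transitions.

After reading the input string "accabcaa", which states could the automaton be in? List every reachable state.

{A, C, D, E, F, G, H}

Start in {S}.
Read 'a': {S} → {D}.
Read 'c': {D} → {A, B, E}.
Read 'c': {A, B, E} → {G}.
Read 'a': {G} → {G}.
Read 'b': {G} → {D}.
Read 'c': {D} → {A, B, E}.
Read 'a': {A, B, E} → {A, C, E, F, G, H}.
Read 'a': {A, C, E, F, G, H} → {A, C, D, E, F, G, H}.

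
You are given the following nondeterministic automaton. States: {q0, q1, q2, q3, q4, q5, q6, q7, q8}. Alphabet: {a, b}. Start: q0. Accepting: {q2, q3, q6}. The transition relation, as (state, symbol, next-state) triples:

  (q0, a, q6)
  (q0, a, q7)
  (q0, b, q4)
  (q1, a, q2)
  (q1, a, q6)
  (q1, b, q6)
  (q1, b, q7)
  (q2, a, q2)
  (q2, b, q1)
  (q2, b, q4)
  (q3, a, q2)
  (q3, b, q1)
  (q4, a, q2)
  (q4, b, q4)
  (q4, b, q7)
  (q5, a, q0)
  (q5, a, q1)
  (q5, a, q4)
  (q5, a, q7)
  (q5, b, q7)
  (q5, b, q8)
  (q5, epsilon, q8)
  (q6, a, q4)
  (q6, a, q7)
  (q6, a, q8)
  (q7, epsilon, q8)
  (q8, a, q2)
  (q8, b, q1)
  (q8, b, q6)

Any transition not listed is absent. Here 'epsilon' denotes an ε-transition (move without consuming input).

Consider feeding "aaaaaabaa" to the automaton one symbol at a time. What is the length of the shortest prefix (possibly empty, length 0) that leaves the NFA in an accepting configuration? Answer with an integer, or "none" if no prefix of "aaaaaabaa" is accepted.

Start in {q0}.
Read 'a': q0→{q6, q7}; union {q6, q7}; ε-closure = {q6, q7, q8}.
None of the earlier sets intersect F, but {q6, q7, q8} does.

1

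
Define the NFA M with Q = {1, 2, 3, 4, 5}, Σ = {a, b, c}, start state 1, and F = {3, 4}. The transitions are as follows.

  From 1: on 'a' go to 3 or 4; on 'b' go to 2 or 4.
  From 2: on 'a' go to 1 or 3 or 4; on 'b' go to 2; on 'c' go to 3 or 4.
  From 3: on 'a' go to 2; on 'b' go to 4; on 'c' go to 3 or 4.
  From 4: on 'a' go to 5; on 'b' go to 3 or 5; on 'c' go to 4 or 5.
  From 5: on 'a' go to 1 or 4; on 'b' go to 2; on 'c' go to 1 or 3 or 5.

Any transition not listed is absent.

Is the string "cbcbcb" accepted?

No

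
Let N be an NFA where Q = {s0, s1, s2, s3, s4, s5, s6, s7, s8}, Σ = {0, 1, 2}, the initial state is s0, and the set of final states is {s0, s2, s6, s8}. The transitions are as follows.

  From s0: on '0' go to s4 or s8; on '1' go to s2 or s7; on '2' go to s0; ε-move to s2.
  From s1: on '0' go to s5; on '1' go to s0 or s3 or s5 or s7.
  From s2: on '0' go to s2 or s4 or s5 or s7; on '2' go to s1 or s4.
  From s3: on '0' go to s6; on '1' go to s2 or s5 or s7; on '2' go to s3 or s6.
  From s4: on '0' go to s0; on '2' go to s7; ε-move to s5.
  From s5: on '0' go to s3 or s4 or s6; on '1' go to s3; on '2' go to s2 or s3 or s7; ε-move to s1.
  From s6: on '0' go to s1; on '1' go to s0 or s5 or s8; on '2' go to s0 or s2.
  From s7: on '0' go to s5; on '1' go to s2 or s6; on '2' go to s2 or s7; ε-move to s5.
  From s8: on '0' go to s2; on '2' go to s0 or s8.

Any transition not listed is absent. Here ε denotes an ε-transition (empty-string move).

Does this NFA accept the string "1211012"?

Yes

Start: ε-closure({s0}) = {s0, s2}.
Read '1': s0→{s2, s7}, s2→∅; union {s2, s7}; ε-closure = {s1, s2, s5, s7}.
Read '2': s1→∅, s2→{s1, s4}, s5→{s2, s3, s7}, s7→{s2, s7}; union {s1, s2, s3, s4, s7}; ε-closure = {s1, s2, s3, s4, s5, s7}.
Read '1': s1→{s0, s3, s5, s7}, s2→∅, s3→{s2, s5, s7}, s4→∅, s5→{s3}, s7→{s2, s6}; union {s0, s2, s3, s5, s6, s7}; ε-closure = {s0, s1, s2, s3, s5, s6, s7}.
Read '1': s0→{s2, s7}, s1→{s0, s3, s5, s7}, s2→∅, s3→{s2, s5, s7}, s5→{s3}, s6→{s0, s5, s8}, s7→{s2, s6}; union {s0, s2, s3, s5, s6, s7, s8}; ε-closure = {s0, s1, s2, s3, s5, s6, s7, s8}.
Read '0': s0→{s4, s8}, s1→{s5}, s2→{s2, s4, s5, s7}, s3→{s6}, s5→{s3, s4, s6}, s6→{s1}, s7→{s5}, s8→{s2}; now {s1, s2, s3, s4, s5, s6, s7, s8}.
Read '1': s1→{s0, s3, s5, s7}, s2→∅, s3→{s2, s5, s7}, s4→∅, s5→{s3}, s6→{s0, s5, s8}, s7→{s2, s6}, s8→∅; union {s0, s2, s3, s5, s6, s7, s8}; ε-closure = {s0, s1, s2, s3, s5, s6, s7, s8}.
Read '2': s0→{s0}, s1→∅, s2→{s1, s4}, s3→{s3, s6}, s5→{s2, s3, s7}, s6→{s0, s2}, s7→{s2, s7}, s8→{s0, s8}; union {s0, s1, s2, s3, s4, s6, s7, s8}; ε-closure = {s0, s1, s2, s3, s4, s5, s6, s7, s8}.
The final set {s0, s1, s2, s3, s4, s5, s6, s7, s8} contains the accepting states s0, s2, s6, s8.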